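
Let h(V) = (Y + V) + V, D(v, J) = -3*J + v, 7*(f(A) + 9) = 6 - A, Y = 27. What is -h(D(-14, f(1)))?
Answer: -341/7 ≈ -48.714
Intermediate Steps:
f(A) = -57/7 - A/7 (f(A) = -9 + (6 - A)/7 = -9 + (6/7 - A/7) = -57/7 - A/7)
D(v, J) = v - 3*J
h(V) = 27 + 2*V (h(V) = (27 + V) + V = 27 + 2*V)
-h(D(-14, f(1))) = -(27 + 2*(-14 - 3*(-57/7 - ⅐*1))) = -(27 + 2*(-14 - 3*(-57/7 - ⅐))) = -(27 + 2*(-14 - 3*(-58/7))) = -(27 + 2*(-14 + 174/7)) = -(27 + 2*(76/7)) = -(27 + 152/7) = -1*341/7 = -341/7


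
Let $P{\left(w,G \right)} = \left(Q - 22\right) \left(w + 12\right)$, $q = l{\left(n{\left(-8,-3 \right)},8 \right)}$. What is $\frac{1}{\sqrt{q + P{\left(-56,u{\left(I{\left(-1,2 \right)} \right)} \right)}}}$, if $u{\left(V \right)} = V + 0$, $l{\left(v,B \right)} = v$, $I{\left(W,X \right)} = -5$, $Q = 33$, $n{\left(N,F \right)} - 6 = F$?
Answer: $- \frac{i \sqrt{481}}{481} \approx - 0.045596 i$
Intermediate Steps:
$n{\left(N,F \right)} = 6 + F$
$u{\left(V \right)} = V$
$q = 3$ ($q = 6 - 3 = 3$)
$P{\left(w,G \right)} = 132 + 11 w$ ($P{\left(w,G \right)} = \left(33 - 22\right) \left(w + 12\right) = 11 \left(12 + w\right) = 132 + 11 w$)
$\frac{1}{\sqrt{q + P{\left(-56,u{\left(I{\left(-1,2 \right)} \right)} \right)}}} = \frac{1}{\sqrt{3 + \left(132 + 11 \left(-56\right)\right)}} = \frac{1}{\sqrt{3 + \left(132 - 616\right)}} = \frac{1}{\sqrt{3 - 484}} = \frac{1}{\sqrt{-481}} = \frac{1}{i \sqrt{481}} = - \frac{i \sqrt{481}}{481}$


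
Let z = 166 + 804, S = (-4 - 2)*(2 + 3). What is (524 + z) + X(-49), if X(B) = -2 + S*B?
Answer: 2962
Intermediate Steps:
S = -30 (S = -6*5 = -30)
z = 970
X(B) = -2 - 30*B
(524 + z) + X(-49) = (524 + 970) + (-2 - 30*(-49)) = 1494 + (-2 + 1470) = 1494 + 1468 = 2962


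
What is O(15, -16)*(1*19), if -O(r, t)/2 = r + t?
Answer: 38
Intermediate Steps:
O(r, t) = -2*r - 2*t (O(r, t) = -2*(r + t) = -2*r - 2*t)
O(15, -16)*(1*19) = (-2*15 - 2*(-16))*(1*19) = (-30 + 32)*19 = 2*19 = 38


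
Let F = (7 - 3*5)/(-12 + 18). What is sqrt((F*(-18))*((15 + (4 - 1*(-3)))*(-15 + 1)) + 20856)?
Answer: 6*sqrt(374) ≈ 116.03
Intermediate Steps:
F = -4/3 (F = (7 - 15)/6 = -8*1/6 = -4/3 ≈ -1.3333)
sqrt((F*(-18))*((15 + (4 - 1*(-3)))*(-15 + 1)) + 20856) = sqrt((-4/3*(-18))*((15 + (4 - 1*(-3)))*(-15 + 1)) + 20856) = sqrt(24*((15 + (4 + 3))*(-14)) + 20856) = sqrt(24*((15 + 7)*(-14)) + 20856) = sqrt(24*(22*(-14)) + 20856) = sqrt(24*(-308) + 20856) = sqrt(-7392 + 20856) = sqrt(13464) = 6*sqrt(374)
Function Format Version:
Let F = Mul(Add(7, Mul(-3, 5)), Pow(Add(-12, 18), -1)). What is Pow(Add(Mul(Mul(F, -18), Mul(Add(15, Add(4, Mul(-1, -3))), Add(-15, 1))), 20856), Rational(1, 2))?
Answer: Mul(6, Pow(374, Rational(1, 2))) ≈ 116.03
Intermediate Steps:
F = Rational(-4, 3) (F = Mul(Add(7, -15), Pow(6, -1)) = Mul(-8, Rational(1, 6)) = Rational(-4, 3) ≈ -1.3333)
Pow(Add(Mul(Mul(F, -18), Mul(Add(15, Add(4, Mul(-1, -3))), Add(-15, 1))), 20856), Rational(1, 2)) = Pow(Add(Mul(Mul(Rational(-4, 3), -18), Mul(Add(15, Add(4, Mul(-1, -3))), Add(-15, 1))), 20856), Rational(1, 2)) = Pow(Add(Mul(24, Mul(Add(15, Add(4, 3)), -14)), 20856), Rational(1, 2)) = Pow(Add(Mul(24, Mul(Add(15, 7), -14)), 20856), Rational(1, 2)) = Pow(Add(Mul(24, Mul(22, -14)), 20856), Rational(1, 2)) = Pow(Add(Mul(24, -308), 20856), Rational(1, 2)) = Pow(Add(-7392, 20856), Rational(1, 2)) = Pow(13464, Rational(1, 2)) = Mul(6, Pow(374, Rational(1, 2)))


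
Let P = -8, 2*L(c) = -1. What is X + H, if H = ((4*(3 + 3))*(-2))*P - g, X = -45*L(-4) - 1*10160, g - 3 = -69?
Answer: -19375/2 ≈ -9687.5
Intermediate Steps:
g = -66 (g = 3 - 69 = -66)
L(c) = -½ (L(c) = (½)*(-1) = -½)
X = -20275/2 (X = -45*(-½) - 1*10160 = 45/2 - 10160 = -20275/2 ≈ -10138.)
H = 450 (H = ((4*(3 + 3))*(-2))*(-8) - 1*(-66) = ((4*6)*(-2))*(-8) + 66 = (24*(-2))*(-8) + 66 = -48*(-8) + 66 = 384 + 66 = 450)
X + H = -20275/2 + 450 = -19375/2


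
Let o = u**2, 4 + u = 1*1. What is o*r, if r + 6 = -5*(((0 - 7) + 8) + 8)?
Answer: -459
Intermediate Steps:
u = -3 (u = -4 + 1*1 = -4 + 1 = -3)
r = -51 (r = -6 - 5*(((0 - 7) + 8) + 8) = -6 - 5*((-7 + 8) + 8) = -6 - 5*(1 + 8) = -6 - 5*9 = -6 - 45 = -51)
o = 9 (o = (-3)**2 = 9)
o*r = 9*(-51) = -459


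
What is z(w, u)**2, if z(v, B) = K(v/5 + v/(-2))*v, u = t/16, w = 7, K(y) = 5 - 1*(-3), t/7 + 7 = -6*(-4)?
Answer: 3136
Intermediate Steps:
t = 119 (t = -49 + 7*(-6*(-4)) = -49 + 7*24 = -49 + 168 = 119)
K(y) = 8 (K(y) = 5 + 3 = 8)
u = 119/16 ≈ 7.4375
z(v, B) = 8*v
z(w, u)**2 = (8*7)**2 = 56**2 = 3136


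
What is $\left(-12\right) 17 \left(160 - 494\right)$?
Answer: $68136$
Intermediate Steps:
$\left(-12\right) 17 \left(160 - 494\right) = \left(-204\right) \left(-334\right) = 68136$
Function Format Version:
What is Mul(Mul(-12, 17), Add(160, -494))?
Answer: 68136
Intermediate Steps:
Mul(Mul(-12, 17), Add(160, -494)) = Mul(-204, -334) = 68136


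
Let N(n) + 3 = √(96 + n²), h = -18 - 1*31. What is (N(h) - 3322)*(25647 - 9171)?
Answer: -54782700 + 16476*√2497 ≈ -5.3959e+7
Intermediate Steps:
h = -49 (h = -18 - 31 = -49)
N(n) = -3 + √(96 + n²)
(N(h) - 3322)*(25647 - 9171) = ((-3 + √(96 + (-49)²)) - 3322)*(25647 - 9171) = ((-3 + √(96 + 2401)) - 3322)*16476 = ((-3 + √2497) - 3322)*16476 = (-3325 + √2497)*16476 = -54782700 + 16476*√2497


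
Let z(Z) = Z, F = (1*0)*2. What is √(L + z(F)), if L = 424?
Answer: 2*√106 ≈ 20.591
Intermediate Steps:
F = 0 (F = 0*2 = 0)
√(L + z(F)) = √(424 + 0) = √424 = 2*√106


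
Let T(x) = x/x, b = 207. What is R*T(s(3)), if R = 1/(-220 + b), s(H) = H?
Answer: -1/13 ≈ -0.076923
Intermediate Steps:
T(x) = 1
R = -1/13 (R = 1/(-220 + 207) = 1/(-13) = -1/13 ≈ -0.076923)
R*T(s(3)) = -1/13*1 = -1/13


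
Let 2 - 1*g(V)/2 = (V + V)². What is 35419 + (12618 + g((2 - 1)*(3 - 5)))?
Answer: 48009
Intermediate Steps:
g(V) = 4 - 8*V² (g(V) = 4 - 2*(V + V)² = 4 - 2*4*V² = 4 - 8*V²)
35419 + (12618 + g((2 - 1)*(3 - 5))) = 35419 + (12618 + (4 - 8*(2 - 1)²*(3 - 5)²)) = 35419 + (12618 + (4 - 8*(1*(-2))²)) = 35419 + (12618 + (4 - 8*(-2)²)) = 35419 + (12618 + (4 - 8*4)) = 35419 + (12618 + (4 - 32)) = 35419 + (12618 - 28) = 35419 + 12590 = 48009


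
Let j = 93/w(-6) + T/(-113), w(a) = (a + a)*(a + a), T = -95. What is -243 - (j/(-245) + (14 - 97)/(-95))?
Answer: -6157345171/25248720 ≈ -243.87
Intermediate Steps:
w(a) = 4*a² (w(a) = (2*a)*(2*a) = 4*a²)
j = 8063/5424 (j = 93/((4*(-6)²)) - 95/(-113) = 93/((4*36)) - 95*(-1/113) = 93/144 + 95/113 = 93*(1/144) + 95/113 = 31/48 + 95/113 = 8063/5424 ≈ 1.4865)
-243 - (j/(-245) + (14 - 97)/(-95)) = -243 - ((8063/5424)/(-245) + (14 - 97)/(-95)) = -243 - ((8063/5424)*(-1/245) - 83*(-1/95)) = -243 - (-8063/1328880 + 83/95) = -243 - 1*21906211/25248720 = -243 - 21906211/25248720 = -6157345171/25248720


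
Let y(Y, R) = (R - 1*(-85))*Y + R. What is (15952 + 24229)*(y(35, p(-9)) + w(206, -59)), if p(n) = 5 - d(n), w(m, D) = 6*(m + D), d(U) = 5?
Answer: 154978117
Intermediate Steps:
w(m, D) = 6*D + 6*m (w(m, D) = 6*(D + m) = 6*D + 6*m)
p(n) = 0 (p(n) = 5 - 1*5 = 5 - 5 = 0)
y(Y, R) = R + Y*(85 + R) (y(Y, R) = (R + 85)*Y + R = (85 + R)*Y + R = Y*(85 + R) + R = R + Y*(85 + R))
(15952 + 24229)*(y(35, p(-9)) + w(206, -59)) = (15952 + 24229)*((0 + 85*35 + 0*35) + (6*(-59) + 6*206)) = 40181*((0 + 2975 + 0) + (-354 + 1236)) = 40181*(2975 + 882) = 40181*3857 = 154978117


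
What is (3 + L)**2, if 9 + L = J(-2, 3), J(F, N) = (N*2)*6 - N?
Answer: 729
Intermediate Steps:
J(F, N) = 11*N (J(F, N) = (2*N)*6 - N = 12*N - N = 11*N)
L = 24 (L = -9 + 11*3 = -9 + 33 = 24)
(3 + L)**2 = (3 + 24)**2 = 27**2 = 729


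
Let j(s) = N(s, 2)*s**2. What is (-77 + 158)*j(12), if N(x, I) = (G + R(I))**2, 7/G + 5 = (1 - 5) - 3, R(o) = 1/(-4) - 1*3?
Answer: 171396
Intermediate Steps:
R(o) = -13/4 (R(o) = -1/4 - 3 = -13/4)
G = -7/12 (G = 7/(-5 + ((1 - 5) - 3)) = 7/(-5 + (-4 - 3)) = 7/(-5 - 7) = 7/(-12) = 7*(-1/12) = -7/12 ≈ -0.58333)
N(x, I) = 529/36 (N(x, I) = (-7/12 - 13/4)**2 = (-23/6)**2 = 529/36)
j(s) = 529*s**2/36
(-77 + 158)*j(12) = (-77 + 158)*((529/36)*12**2) = 81*((529/36)*144) = 81*2116 = 171396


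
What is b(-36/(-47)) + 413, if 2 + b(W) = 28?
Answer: 439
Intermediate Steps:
b(W) = 26 (b(W) = -2 + 28 = 26)
b(-36/(-47)) + 413 = 26 + 413 = 439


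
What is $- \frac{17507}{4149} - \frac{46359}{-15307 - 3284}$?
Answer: $- \frac{44376382}{25711353} \approx -1.7259$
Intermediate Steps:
$- \frac{17507}{4149} - \frac{46359}{-15307 - 3284} = \left(-17507\right) \frac{1}{4149} - \frac{46359}{-18591} = - \frac{17507}{4149} - - \frac{15453}{6197} = - \frac{17507}{4149} + \frac{15453}{6197} = - \frac{44376382}{25711353}$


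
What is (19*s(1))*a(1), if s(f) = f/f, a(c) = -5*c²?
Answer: -95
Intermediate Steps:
s(f) = 1
(19*s(1))*a(1) = (19*1)*(-5*1²) = 19*(-5*1) = 19*(-5) = -95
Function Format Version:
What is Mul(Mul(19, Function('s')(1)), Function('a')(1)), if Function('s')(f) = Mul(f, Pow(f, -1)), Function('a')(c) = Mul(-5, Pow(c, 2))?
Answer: -95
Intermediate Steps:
Function('s')(f) = 1
Mul(Mul(19, Function('s')(1)), Function('a')(1)) = Mul(Mul(19, 1), Mul(-5, Pow(1, 2))) = Mul(19, Mul(-5, 1)) = Mul(19, -5) = -95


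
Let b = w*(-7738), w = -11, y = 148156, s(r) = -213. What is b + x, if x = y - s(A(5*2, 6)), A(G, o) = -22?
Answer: 233487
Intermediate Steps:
b = 85118 (b = -11*(-7738) = 85118)
x = 148369 (x = 148156 - 1*(-213) = 148156 + 213 = 148369)
b + x = 85118 + 148369 = 233487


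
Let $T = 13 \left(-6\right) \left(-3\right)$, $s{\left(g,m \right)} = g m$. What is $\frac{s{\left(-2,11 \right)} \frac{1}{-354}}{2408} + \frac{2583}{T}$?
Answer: $\frac{61162139}{5540808} \approx 11.038$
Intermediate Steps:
$T = 234$ ($T = \left(-78\right) \left(-3\right) = 234$)
$\frac{s{\left(-2,11 \right)} \frac{1}{-354}}{2408} + \frac{2583}{T} = \frac{\left(-2\right) 11 \frac{1}{-354}}{2408} + \frac{2583}{234} = \left(-22\right) \left(- \frac{1}{354}\right) \frac{1}{2408} + 2583 \cdot \frac{1}{234} = \frac{11}{177} \cdot \frac{1}{2408} + \frac{287}{26} = \frac{11}{426216} + \frac{287}{26} = \frac{61162139}{5540808}$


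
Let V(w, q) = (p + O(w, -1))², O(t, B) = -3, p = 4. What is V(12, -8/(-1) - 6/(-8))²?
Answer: 1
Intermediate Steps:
V(w, q) = 1 (V(w, q) = (4 - 3)² = 1² = 1)
V(12, -8/(-1) - 6/(-8))² = 1² = 1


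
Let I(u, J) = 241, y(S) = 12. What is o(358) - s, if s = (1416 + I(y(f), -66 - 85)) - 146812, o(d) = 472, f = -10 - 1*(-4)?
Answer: 145627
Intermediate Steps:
f = -6 (f = -10 + 4 = -6)
s = -145155 (s = (1416 + 241) - 146812 = 1657 - 146812 = -145155)
o(358) - s = 472 - 1*(-145155) = 472 + 145155 = 145627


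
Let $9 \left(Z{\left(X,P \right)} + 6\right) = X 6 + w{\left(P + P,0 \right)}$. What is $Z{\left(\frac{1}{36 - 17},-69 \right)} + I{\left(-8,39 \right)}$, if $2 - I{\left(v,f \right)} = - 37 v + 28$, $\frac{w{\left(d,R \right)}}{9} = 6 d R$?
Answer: $- \frac{18694}{57} \approx -327.96$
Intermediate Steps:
$w{\left(d,R \right)} = 54 R d$ ($w{\left(d,R \right)} = 9 \cdot 6 d R = 9 \cdot 6 R d = 54 R d$)
$I{\left(v,f \right)} = -26 + 37 v$ ($I{\left(v,f \right)} = 2 - \left(- 37 v + 28\right) = 2 - \left(28 - 37 v\right) = 2 + \left(-28 + 37 v\right) = -26 + 37 v$)
$Z{\left(X,P \right)} = -6 + \frac{2 X}{3}$ ($Z{\left(X,P \right)} = -6 + \frac{X 6 + 54 \cdot 0 \left(P + P\right)}{9} = -6 + \frac{6 X + 54 \cdot 0 \cdot 2 P}{9} = -6 + \frac{6 X + 0}{9} = -6 + \frac{6 X}{9} = -6 + \frac{2 X}{3}$)
$Z{\left(\frac{1}{36 - 17},-69 \right)} + I{\left(-8,39 \right)} = \left(-6 + \frac{2}{3 \left(36 - 17\right)}\right) + \left(-26 + 37 \left(-8\right)\right) = \left(-6 + \frac{2}{3 \cdot 19}\right) - 322 = \left(-6 + \frac{2}{3} \cdot \frac{1}{19}\right) - 322 = \left(-6 + \frac{2}{57}\right) - 322 = - \frac{340}{57} - 322 = - \frac{18694}{57}$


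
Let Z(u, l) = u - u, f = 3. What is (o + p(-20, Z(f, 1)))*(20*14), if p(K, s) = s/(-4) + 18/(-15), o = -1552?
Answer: -434896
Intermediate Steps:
Z(u, l) = 0
p(K, s) = -6/5 - s/4 (p(K, s) = s*(-¼) + 18*(-1/15) = -s/4 - 6/5 = -6/5 - s/4)
(o + p(-20, Z(f, 1)))*(20*14) = (-1552 + (-6/5 - ¼*0))*(20*14) = (-1552 + (-6/5 + 0))*280 = (-1552 - 6/5)*280 = -7766/5*280 = -434896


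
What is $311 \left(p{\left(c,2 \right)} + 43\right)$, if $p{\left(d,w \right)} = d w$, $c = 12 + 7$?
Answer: $25191$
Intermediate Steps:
$c = 19$
$311 \left(p{\left(c,2 \right)} + 43\right) = 311 \left(19 \cdot 2 + 43\right) = 311 \left(38 + 43\right) = 311 \cdot 81 = 25191$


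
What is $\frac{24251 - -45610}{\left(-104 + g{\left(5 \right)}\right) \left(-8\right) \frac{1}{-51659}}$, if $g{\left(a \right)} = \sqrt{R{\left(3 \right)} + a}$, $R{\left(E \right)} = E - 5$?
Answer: $- \frac{4265122017}{983} - \frac{328086309 \sqrt{3}}{7864} \approx -4.4111 \cdot 10^{6}$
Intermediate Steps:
$R{\left(E \right)} = -5 + E$
$g{\left(a \right)} = \sqrt{-2 + a}$ ($g{\left(a \right)} = \sqrt{\left(-5 + 3\right) + a} = \sqrt{-2 + a}$)
$\frac{24251 - -45610}{\left(-104 + g{\left(5 \right)}\right) \left(-8\right) \frac{1}{-51659}} = \frac{24251 - -45610}{\left(-104 + \sqrt{-2 + 5}\right) \left(-8\right) \frac{1}{-51659}} = \frac{24251 + 45610}{\left(-104 + \sqrt{3}\right) \left(-8\right) \left(- \frac{1}{51659}\right)} = \frac{69861}{\left(832 - 8 \sqrt{3}\right) \left(- \frac{1}{51659}\right)} = \frac{69861}{- \frac{832}{51659} + \frac{8 \sqrt{3}}{51659}}$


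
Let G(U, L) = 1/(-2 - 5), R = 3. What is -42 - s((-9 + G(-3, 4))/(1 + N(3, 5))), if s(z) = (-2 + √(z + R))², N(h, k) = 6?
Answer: -2337/49 + 4*√83/7 ≈ -42.488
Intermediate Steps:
G(U, L) = -⅐ (G(U, L) = 1/(-7) = -⅐)
s(z) = (-2 + √(3 + z))² (s(z) = (-2 + √(z + 3))² = (-2 + √(3 + z))²)
-42 - s((-9 + G(-3, 4))/(1 + N(3, 5))) = -42 - (-2 + √(3 + (-9 - ⅐)/(1 + 6)))² = -42 - (-2 + √(3 - 64/7/7))² = -42 - (-2 + √(3 - 64/7*⅐))² = -42 - (-2 + √(3 - 64/49))² = -42 - (-2 + √(83/49))² = -42 - (-2 + √83/7)²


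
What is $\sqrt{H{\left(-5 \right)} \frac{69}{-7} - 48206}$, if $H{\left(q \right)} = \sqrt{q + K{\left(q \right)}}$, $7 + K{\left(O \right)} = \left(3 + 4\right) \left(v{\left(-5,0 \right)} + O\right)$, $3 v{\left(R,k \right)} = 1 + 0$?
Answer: $\frac{\sqrt{-2362094 - 161 i \sqrt{402}}}{7} \approx 0.15002 - 219.56 i$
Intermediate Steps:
$v{\left(R,k \right)} = \frac{1}{3}$ ($v{\left(R,k \right)} = \frac{1 + 0}{3} = \frac{1}{3} \cdot 1 = \frac{1}{3}$)
$K{\left(O \right)} = - \frac{14}{3} + 7 O$ ($K{\left(O \right)} = -7 + \left(3 + 4\right) \left(\frac{1}{3} + O\right) = -7 + 7 \left(\frac{1}{3} + O\right) = -7 + \left(\frac{7}{3} + 7 O\right) = - \frac{14}{3} + 7 O$)
$H{\left(q \right)} = \sqrt{- \frac{14}{3} + 8 q}$ ($H{\left(q \right)} = \sqrt{q + \left(- \frac{14}{3} + 7 q\right)} = \sqrt{- \frac{14}{3} + 8 q}$)
$\sqrt{H{\left(-5 \right)} \frac{69}{-7} - 48206} = \sqrt{\frac{\sqrt{-42 + 72 \left(-5\right)}}{3} \frac{69}{-7} - 48206} = \sqrt{\frac{\sqrt{-42 - 360}}{3} \cdot 69 \left(- \frac{1}{7}\right) - 48206} = \sqrt{\frac{\sqrt{-402}}{3} \left(- \frac{69}{7}\right) - 48206} = \sqrt{\frac{i \sqrt{402}}{3} \left(- \frac{69}{7}\right) - 48206} = \sqrt{- \frac{23 i \sqrt{402}}{7} - 48206} = \sqrt{-48206 - \frac{23 i \sqrt{402}}{7}}$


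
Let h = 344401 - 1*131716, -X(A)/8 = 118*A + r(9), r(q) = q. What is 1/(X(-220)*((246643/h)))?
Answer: 212685/51205059944 ≈ 4.1536e-6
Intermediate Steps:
X(A) = -72 - 944*A (X(A) = -8*(118*A + 9) = -8*(9 + 118*A) = -72 - 944*A)
h = 212685 (h = 344401 - 131716 = 212685)
1/(X(-220)*((246643/h))) = 1/((-72 - 944*(-220))*((246643/212685))) = 1/((-72 + 207680)*((246643*(1/212685)))) = 1/(207608*(246643/212685)) = (1/207608)*(212685/246643) = 212685/51205059944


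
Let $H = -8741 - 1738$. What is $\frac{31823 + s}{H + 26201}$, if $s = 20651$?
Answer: $\frac{26237}{7861} \approx 3.3376$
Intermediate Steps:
$H = -10479$ ($H = -8741 - 1738 = -10479$)
$\frac{31823 + s}{H + 26201} = \frac{31823 + 20651}{-10479 + 26201} = \frac{52474}{15722} = 52474 \cdot \frac{1}{15722} = \frac{26237}{7861}$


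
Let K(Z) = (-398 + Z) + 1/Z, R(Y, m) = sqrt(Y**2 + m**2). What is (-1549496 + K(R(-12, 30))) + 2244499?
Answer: 694605 + 1045*sqrt(29)/174 ≈ 6.9464e+5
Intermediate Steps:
K(Z) = -398 + Z + 1/Z
(-1549496 + K(R(-12, 30))) + 2244499 = (-1549496 + (-398 + sqrt((-12)**2 + 30**2) + 1/(sqrt((-12)**2 + 30**2)))) + 2244499 = (-1549496 + (-398 + sqrt(144 + 900) + 1/(sqrt(144 + 900)))) + 2244499 = (-1549496 + (-398 + sqrt(1044) + 1/(sqrt(1044)))) + 2244499 = (-1549496 + (-398 + 6*sqrt(29) + 1/(6*sqrt(29)))) + 2244499 = (-1549496 + (-398 + 6*sqrt(29) + sqrt(29)/174)) + 2244499 = (-1549496 + (-398 + 1045*sqrt(29)/174)) + 2244499 = (-1549894 + 1045*sqrt(29)/174) + 2244499 = 694605 + 1045*sqrt(29)/174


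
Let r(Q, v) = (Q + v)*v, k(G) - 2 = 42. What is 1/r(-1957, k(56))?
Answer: -1/84172 ≈ -1.1880e-5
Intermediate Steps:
k(G) = 44 (k(G) = 2 + 42 = 44)
r(Q, v) = v*(Q + v)
1/r(-1957, k(56)) = 1/(44*(-1957 + 44)) = 1/(44*(-1913)) = 1/(-84172) = -1/84172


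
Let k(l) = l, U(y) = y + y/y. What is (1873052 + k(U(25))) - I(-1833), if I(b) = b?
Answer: 1874911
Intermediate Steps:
U(y) = 1 + y (U(y) = y + 1 = 1 + y)
(1873052 + k(U(25))) - I(-1833) = (1873052 + (1 + 25)) - 1*(-1833) = (1873052 + 26) + 1833 = 1873078 + 1833 = 1874911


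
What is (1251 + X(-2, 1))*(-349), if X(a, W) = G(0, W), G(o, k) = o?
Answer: -436599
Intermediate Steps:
X(a, W) = 0
(1251 + X(-2, 1))*(-349) = (1251 + 0)*(-349) = 1251*(-349) = -436599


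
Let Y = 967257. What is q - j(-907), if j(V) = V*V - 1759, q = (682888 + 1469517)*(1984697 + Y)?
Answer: 6353799728480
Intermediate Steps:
q = 6353800549370 (q = (682888 + 1469517)*(1984697 + 967257) = 2152405*2951954 = 6353800549370)
j(V) = -1759 + V**2 (j(V) = V**2 - 1759 = -1759 + V**2)
q - j(-907) = 6353800549370 - (-1759 + (-907)**2) = 6353800549370 - (-1759 + 822649) = 6353800549370 - 1*820890 = 6353800549370 - 820890 = 6353799728480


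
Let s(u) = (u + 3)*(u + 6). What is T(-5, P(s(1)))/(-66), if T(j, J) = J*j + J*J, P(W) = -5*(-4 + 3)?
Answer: 0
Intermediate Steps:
s(u) = (3 + u)*(6 + u)
P(W) = 5 (P(W) = -5*(-1) = 5)
T(j, J) = J² + J*j (T(j, J) = J*j + J² = J² + J*j)
T(-5, P(s(1)))/(-66) = (5*(5 - 5))/(-66) = (5*0)*(-1/66) = 0*(-1/66) = 0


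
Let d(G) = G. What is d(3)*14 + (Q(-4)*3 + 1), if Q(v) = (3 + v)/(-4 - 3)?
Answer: 304/7 ≈ 43.429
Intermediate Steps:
Q(v) = -3/7 - v/7 (Q(v) = (3 + v)/(-7) = (3 + v)*(-⅐) = -3/7 - v/7)
d(3)*14 + (Q(-4)*3 + 1) = 3*14 + ((-3/7 - ⅐*(-4))*3 + 1) = 42 + ((-3/7 + 4/7)*3 + 1) = 42 + ((⅐)*3 + 1) = 42 + (3/7 + 1) = 42 + 10/7 = 304/7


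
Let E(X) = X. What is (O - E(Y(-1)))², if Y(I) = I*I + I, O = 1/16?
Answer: 1/256 ≈ 0.0039063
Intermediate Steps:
O = 1/16 ≈ 0.062500
Y(I) = I + I² (Y(I) = I² + I = I + I²)
(O - E(Y(-1)))² = (1/16 - (-1)*(1 - 1))² = (1/16 - (-1)*0)² = (1/16 - 1*0)² = (1/16 + 0)² = (1/16)² = 1/256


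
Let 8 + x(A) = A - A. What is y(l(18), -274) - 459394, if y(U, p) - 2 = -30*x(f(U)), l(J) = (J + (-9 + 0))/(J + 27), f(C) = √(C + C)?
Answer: -459152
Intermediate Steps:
f(C) = √2*√C (f(C) = √(2*C) = √2*√C)
l(J) = (-9 + J)/(27 + J) (l(J) = (J - 9)/(27 + J) = (-9 + J)/(27 + J))
x(A) = -8 (x(A) = -8 + (A - A) = -8 + 0 = -8)
y(U, p) = 242 (y(U, p) = 2 - 30*(-8) = 2 + 240 = 242)
y(l(18), -274) - 459394 = 242 - 459394 = -459152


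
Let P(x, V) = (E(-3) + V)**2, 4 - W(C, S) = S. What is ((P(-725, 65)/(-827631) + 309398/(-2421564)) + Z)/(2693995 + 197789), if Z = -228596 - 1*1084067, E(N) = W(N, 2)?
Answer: -438464804756152171/965933661802432176 ≈ -0.45393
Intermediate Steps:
W(C, S) = 4 - S
E(N) = 2 (E(N) = 4 - 1*2 = 4 - 2 = 2)
P(x, V) = (2 + V)**2
Z = -1312663 (Z = -228596 - 1084067 = -1312663)
((P(-725, 65)/(-827631) + 309398/(-2421564)) + Z)/(2693995 + 197789) = (((2 + 65)**2/(-827631) + 309398/(-2421564)) - 1312663)/(2693995 + 197789) = ((67**2*(-1/827631) + 309398*(-1/2421564)) - 1312663)/2891784 = ((4489*(-1/827631) - 154699/1210782) - 1312663)*(1/2891784) = ((-4489/827631 - 154699/1210782) - 1312663)*(1/2891784) = (-44489629489/334026905814 - 1312663)*(1/2891784) = -438464804756152171/334026905814*1/2891784 = -438464804756152171/965933661802432176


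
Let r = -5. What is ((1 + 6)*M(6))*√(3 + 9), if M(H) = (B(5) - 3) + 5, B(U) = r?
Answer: -42*√3 ≈ -72.746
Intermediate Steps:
B(U) = -5
M(H) = -3 (M(H) = (-5 - 3) + 5 = -8 + 5 = -3)
((1 + 6)*M(6))*√(3 + 9) = ((1 + 6)*(-3))*√(3 + 9) = (7*(-3))*√12 = -42*√3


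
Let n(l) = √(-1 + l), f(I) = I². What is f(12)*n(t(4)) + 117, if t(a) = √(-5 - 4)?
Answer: 117 + 144*√(-1 + 3*I) ≈ 266.73 + 207.74*I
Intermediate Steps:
t(a) = 3*I (t(a) = √(-9) = 3*I)
f(12)*n(t(4)) + 117 = 12²*√(-1 + 3*I) + 117 = 144*√(-1 + 3*I) + 117 = 117 + 144*√(-1 + 3*I)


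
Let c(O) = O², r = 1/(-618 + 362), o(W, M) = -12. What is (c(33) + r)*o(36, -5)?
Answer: -836349/64 ≈ -13068.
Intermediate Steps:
r = -1/256 (r = 1/(-256) = -1/256 ≈ -0.0039063)
(c(33) + r)*o(36, -5) = (33² - 1/256)*(-12) = (1089 - 1/256)*(-12) = (278783/256)*(-12) = -836349/64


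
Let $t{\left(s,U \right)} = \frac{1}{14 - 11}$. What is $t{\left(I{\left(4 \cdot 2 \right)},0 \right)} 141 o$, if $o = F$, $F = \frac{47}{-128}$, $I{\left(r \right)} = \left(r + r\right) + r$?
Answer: $- \frac{2209}{128} \approx -17.258$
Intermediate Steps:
$I{\left(r \right)} = 3 r$ ($I{\left(r \right)} = 2 r + r = 3 r$)
$t{\left(s,U \right)} = \frac{1}{3}$
$F = - \frac{47}{128}$ ($F = 47 \left(- \frac{1}{128}\right) = - \frac{47}{128} \approx -0.36719$)
$o = - \frac{47}{128} \approx -0.36719$
$t{\left(I{\left(4 \cdot 2 \right)},0 \right)} 141 o = \frac{1}{3} \cdot 141 \left(- \frac{47}{128}\right) = 47 \left(- \frac{47}{128}\right) = - \frac{2209}{128}$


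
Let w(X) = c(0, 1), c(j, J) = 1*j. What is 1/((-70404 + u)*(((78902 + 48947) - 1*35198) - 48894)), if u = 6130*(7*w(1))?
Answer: -1/3080667828 ≈ -3.2460e-10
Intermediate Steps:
c(j, J) = j
w(X) = 0
u = 0 (u = 6130*(7*0) = 6130*0 = 0)
1/((-70404 + u)*(((78902 + 48947) - 1*35198) - 48894)) = 1/((-70404 + 0)*(((78902 + 48947) - 1*35198) - 48894)) = 1/(-70404*((127849 - 35198) - 48894)) = 1/(-70404*(92651 - 48894)) = 1/(-70404*43757) = 1/(-3080667828) = -1/3080667828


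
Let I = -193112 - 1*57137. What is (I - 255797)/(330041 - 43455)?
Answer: -253023/143293 ≈ -1.7658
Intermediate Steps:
I = -250249 (I = -193112 - 57137 = -250249)
(I - 255797)/(330041 - 43455) = (-250249 - 255797)/(330041 - 43455) = -506046/286586 = -506046*1/286586 = -253023/143293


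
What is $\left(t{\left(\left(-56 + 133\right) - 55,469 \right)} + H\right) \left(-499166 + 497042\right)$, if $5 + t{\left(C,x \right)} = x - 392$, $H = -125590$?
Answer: $266600232$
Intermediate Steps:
$t{\left(C,x \right)} = -397 + x$ ($t{\left(C,x \right)} = -5 + \left(x - 392\right) = -5 + \left(-392 + x\right) = -397 + x$)
$\left(t{\left(\left(-56 + 133\right) - 55,469 \right)} + H\right) \left(-499166 + 497042\right) = \left(\left(-397 + 469\right) - 125590\right) \left(-499166 + 497042\right) = \left(72 - 125590\right) \left(-2124\right) = \left(-125518\right) \left(-2124\right) = 266600232$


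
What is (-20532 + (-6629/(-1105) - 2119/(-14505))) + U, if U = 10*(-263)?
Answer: -74228523982/3205605 ≈ -23156.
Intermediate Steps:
U = -2630
(-20532 + (-6629/(-1105) - 2119/(-14505))) + U = (-20532 + (-6629/(-1105) - 2119/(-14505))) - 2630 = (-20532 + (-6629*(-1/1105) - 2119*(-1/14505))) - 2630 = (-20532 + (6629/1105 + 2119/14505)) - 2630 = (-20532 + 19699028/3205605) - 2630 = -65797782832/3205605 - 2630 = -74228523982/3205605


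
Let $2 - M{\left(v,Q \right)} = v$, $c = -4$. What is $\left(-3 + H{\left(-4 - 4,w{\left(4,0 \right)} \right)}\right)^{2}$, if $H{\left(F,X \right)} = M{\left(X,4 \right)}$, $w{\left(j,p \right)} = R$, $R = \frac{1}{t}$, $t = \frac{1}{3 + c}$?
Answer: $0$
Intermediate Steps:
$M{\left(v,Q \right)} = 2 - v$
$t = -1$ ($t = \frac{1}{3 - 4} = \frac{1}{-1} = -1$)
$R = -1$ ($R = \frac{1}{-1} = -1$)
$w{\left(j,p \right)} = -1$
$H{\left(F,X \right)} = 2 - X$
$\left(-3 + H{\left(-4 - 4,w{\left(4,0 \right)} \right)}\right)^{2} = \left(-3 + \left(2 - -1\right)\right)^{2} = \left(-3 + \left(2 + 1\right)\right)^{2} = \left(-3 + 3\right)^{2} = 0^{2} = 0$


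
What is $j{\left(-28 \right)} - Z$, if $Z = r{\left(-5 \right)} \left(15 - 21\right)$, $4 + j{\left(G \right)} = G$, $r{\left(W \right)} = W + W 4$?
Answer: $-182$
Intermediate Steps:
$r{\left(W \right)} = 5 W$ ($r{\left(W \right)} = W + 4 W = 5 W$)
$j{\left(G \right)} = -4 + G$
$Z = 150$ ($Z = 5 \left(-5\right) \left(15 - 21\right) = - 25 \left(15 - 21\right) = \left(-25\right) \left(-6\right) = 150$)
$j{\left(-28 \right)} - Z = \left(-4 - 28\right) - 150 = -32 - 150 = -182$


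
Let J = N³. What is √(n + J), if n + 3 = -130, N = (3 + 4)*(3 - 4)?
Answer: 2*I*√119 ≈ 21.817*I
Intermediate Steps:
N = -7 (N = 7*(-1) = -7)
n = -133 (n = -3 - 130 = -133)
J = -343 (J = (-7)³ = -343)
√(n + J) = √(-133 - 343) = √(-476) = 2*I*√119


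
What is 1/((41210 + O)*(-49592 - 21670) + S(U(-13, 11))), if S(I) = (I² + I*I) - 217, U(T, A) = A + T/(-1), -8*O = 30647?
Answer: -4/10654841083 ≈ -3.7542e-10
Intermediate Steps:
O = -30647/8 (O = -⅛*30647 = -30647/8 ≈ -3830.9)
U(T, A) = A - T (U(T, A) = A + T*(-1) = A - T)
S(I) = -217 + 2*I² (S(I) = (I² + I²) - 217 = 2*I² - 217 = -217 + 2*I²)
1/((41210 + O)*(-49592 - 21670) + S(U(-13, 11))) = 1/((41210 - 30647/8)*(-49592 - 21670) + (-217 + 2*(11 - 1*(-13))²)) = 1/((299033/8)*(-71262) + (-217 + 2*(11 + 13)²)) = 1/(-10654844823/4 + (-217 + 2*24²)) = 1/(-10654844823/4 + (-217 + 2*576)) = 1/(-10654844823/4 + (-217 + 1152)) = 1/(-10654844823/4 + 935) = 1/(-10654841083/4) = -4/10654841083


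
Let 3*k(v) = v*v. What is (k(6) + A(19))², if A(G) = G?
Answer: 961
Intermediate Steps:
k(v) = v²/3 (k(v) = (v*v)/3 = v²/3)
(k(6) + A(19))² = ((⅓)*6² + 19)² = ((⅓)*36 + 19)² = (12 + 19)² = 31² = 961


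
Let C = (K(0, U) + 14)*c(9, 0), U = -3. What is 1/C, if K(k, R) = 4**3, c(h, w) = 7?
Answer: 1/546 ≈ 0.0018315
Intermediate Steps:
K(k, R) = 64
C = 546 (C = (64 + 14)*7 = 78*7 = 546)
1/C = 1/546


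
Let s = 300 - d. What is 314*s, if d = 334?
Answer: -10676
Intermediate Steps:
s = -34 (s = 300 - 1*334 = 300 - 334 = -34)
314*s = 314*(-34) = -10676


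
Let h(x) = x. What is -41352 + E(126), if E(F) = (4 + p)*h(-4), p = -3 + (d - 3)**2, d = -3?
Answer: -41500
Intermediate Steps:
p = 33 (p = -3 + (-3 - 3)**2 = -3 + (-6)**2 = -3 + 36 = 33)
E(F) = -148 (E(F) = (4 + 33)*(-4) = 37*(-4) = -148)
-41352 + E(126) = -41352 - 148 = -41500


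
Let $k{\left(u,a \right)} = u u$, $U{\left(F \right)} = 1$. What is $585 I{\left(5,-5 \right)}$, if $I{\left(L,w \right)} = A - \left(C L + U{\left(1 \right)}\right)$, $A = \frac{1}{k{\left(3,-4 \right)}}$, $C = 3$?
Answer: $-9295$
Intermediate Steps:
$k{\left(u,a \right)} = u^{2}$
$A = \frac{1}{9}$ ($A = \frac{1}{3^{2}} = \frac{1}{9} \approx 0.11111$)
$I{\left(L,w \right)} = - \frac{8}{9} - 3 L$ ($I{\left(L,w \right)} = \frac{1}{9} - \left(3 L + 1\right) = \frac{1}{9} - \left(1 + 3 L\right) = - \frac{8}{9} - 3 L$)
$585 I{\left(5,-5 \right)} = 585 \left(- \frac{8}{9} - 15\right) = 585 \left(- \frac{143}{9}\right) = -9295$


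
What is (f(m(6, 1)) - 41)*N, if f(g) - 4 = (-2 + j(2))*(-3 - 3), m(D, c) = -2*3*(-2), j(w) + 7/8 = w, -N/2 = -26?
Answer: -1651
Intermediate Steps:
N = 52 (N = -2*(-26) = 52)
j(w) = -7/8 + w
m(D, c) = 12 (m(D, c) = -6*(-2) = 12)
f(g) = 37/4 (f(g) = 4 + (-2 + (-7/8 + 2))*(-3 - 3) = 4 + (-2 + 9/8)*(-6) = 4 - 7/8*(-6) = 4 + 21/4 = 37/4)
(f(m(6, 1)) - 41)*N = (37/4 - 41)*52 = -127/4*52 = -1651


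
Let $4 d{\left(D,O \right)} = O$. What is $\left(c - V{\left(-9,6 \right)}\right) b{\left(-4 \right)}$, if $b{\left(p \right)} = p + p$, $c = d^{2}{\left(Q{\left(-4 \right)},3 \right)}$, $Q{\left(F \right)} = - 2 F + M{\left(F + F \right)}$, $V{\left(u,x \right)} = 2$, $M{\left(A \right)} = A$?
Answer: $\frac{23}{2} \approx 11.5$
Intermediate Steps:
$Q{\left(F \right)} = 0$ ($Q{\left(F \right)} = - 2 F + \left(F + F\right) = - 2 F + 2 F = 0$)
$d{\left(D,O \right)} = \frac{O}{4}$
$c = \frac{9}{16}$ ($c = \left(\frac{1}{4} \cdot 3\right)^{2} = \left(\frac{3}{4}\right)^{2} = \frac{9}{16} \approx 0.5625$)
$b{\left(p \right)} = 2 p$
$\left(c - V{\left(-9,6 \right)}\right) b{\left(-4 \right)} = \left(\frac{9}{16} - 2\right) 2 \left(-4\right) = \left(\frac{9}{16} - 2\right) \left(-8\right) = \left(- \frac{23}{16}\right) \left(-8\right) = \frac{23}{2}$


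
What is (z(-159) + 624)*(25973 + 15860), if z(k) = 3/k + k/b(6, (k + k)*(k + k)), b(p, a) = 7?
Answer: 9331687310/371 ≈ 2.5153e+7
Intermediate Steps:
z(k) = 3/k + k/7
(z(-159) + 624)*(25973 + 15860) = ((3/(-159) + (1/7)*(-159)) + 624)*(25973 + 15860) = ((3*(-1/159) - 159/7) + 624)*41833 = ((-1/53 - 159/7) + 624)*41833 = (-8434/371 + 624)*41833 = (223070/371)*41833 = 9331687310/371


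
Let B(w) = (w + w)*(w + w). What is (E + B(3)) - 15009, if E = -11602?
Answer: -26575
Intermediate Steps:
B(w) = 4*w² (B(w) = (2*w)*(2*w) = 4*w²)
(E + B(3)) - 15009 = (-11602 + 4*3²) - 15009 = (-11602 + 4*9) - 15009 = (-11602 + 36) - 15009 = -11566 - 15009 = -26575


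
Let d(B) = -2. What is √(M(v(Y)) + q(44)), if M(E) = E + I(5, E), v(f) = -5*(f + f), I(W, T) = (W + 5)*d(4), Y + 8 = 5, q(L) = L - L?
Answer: √10 ≈ 3.1623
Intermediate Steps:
q(L) = 0
Y = -3 (Y = -8 + 5 = -3)
I(W, T) = -10 - 2*W (I(W, T) = (W + 5)*(-2) = (5 + W)*(-2) = -10 - 2*W)
v(f) = -10*f
M(E) = -20 + E (M(E) = E + (-10 - 2*5) = E + (-10 - 10) = E - 20 = -20 + E)
√(M(v(Y)) + q(44)) = √((-20 - 10*(-3)) + 0) = √((-20 + 30) + 0) = √(10 + 0) = √10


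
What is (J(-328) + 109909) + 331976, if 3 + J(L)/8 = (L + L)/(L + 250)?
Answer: 17235203/39 ≈ 4.4193e+5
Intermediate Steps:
J(L) = -24 + 16*L/(250 + L) (J(L) = -24 + 8*((L + L)/(L + 250)) = -24 + 8*((2*L)/(250 + L)) = -24 + 8*(2*L/(250 + L)) = -24 + 16*L/(250 + L))
(J(-328) + 109909) + 331976 = (8*(-750 - 1*(-328))/(250 - 328) + 109909) + 331976 = (8*(-750 + 328)/(-78) + 109909) + 331976 = (8*(-1/78)*(-422) + 109909) + 331976 = (1688/39 + 109909) + 331976 = 4288139/39 + 331976 = 17235203/39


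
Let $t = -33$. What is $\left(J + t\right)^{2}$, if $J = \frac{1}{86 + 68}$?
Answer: $\frac{25816561}{23716} \approx 1088.6$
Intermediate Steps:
$J = \frac{1}{154} \approx 0.0064935$
$\left(J + t\right)^{2} = \left(\frac{1}{154} - 33\right)^{2} = \left(- \frac{5081}{154}\right)^{2} = \frac{25816561}{23716}$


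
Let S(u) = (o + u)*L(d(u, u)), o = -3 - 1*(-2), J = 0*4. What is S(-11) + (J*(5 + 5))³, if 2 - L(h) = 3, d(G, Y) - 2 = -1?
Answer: 12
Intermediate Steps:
J = 0
d(G, Y) = 1 (d(G, Y) = 2 - 1 = 1)
L(h) = -1 (L(h) = 2 - 1*3 = 2 - 3 = -1)
o = -1 (o = -3 + 2 = -1)
S(u) = 1 - u (S(u) = (-1 + u)*(-1) = 1 - u)
S(-11) + (J*(5 + 5))³ = (1 - 1*(-11)) + (0*(5 + 5))³ = (1 + 11) + (0*10)³ = 12 + 0³ = 12 + 0 = 12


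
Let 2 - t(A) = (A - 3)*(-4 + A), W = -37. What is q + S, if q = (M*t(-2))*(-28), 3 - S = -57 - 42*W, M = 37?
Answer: 27514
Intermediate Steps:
t(A) = 2 - (-4 + A)*(-3 + A) (t(A) = 2 - (A - 3)*(-4 + A) = 2 - (-3 + A)*(-4 + A) = 2 - (-4 + A)*(-3 + A))
S = -1494 (S = 3 - (-57 - 42*(-37)) = 3 - (-57 + 1554) = 3 - 1*1497 = 3 - 1497 = -1494)
q = 29008 (q = (37*(-10 - 1*(-2)² + 7*(-2)))*(-28) = (37*(-10 - 1*4 - 14))*(-28) = (37*(-10 - 4 - 14))*(-28) = (37*(-28))*(-28) = -1036*(-28) = 29008)
q + S = 29008 - 1494 = 27514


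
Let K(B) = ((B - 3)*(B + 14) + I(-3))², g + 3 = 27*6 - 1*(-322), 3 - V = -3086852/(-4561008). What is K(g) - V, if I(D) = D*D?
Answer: 63841057435783529/1140252 ≈ 5.5989e+10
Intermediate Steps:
V = 2649043/1140252 (V = 3 - (-3086852)/(-4561008) = 3 - (-3086852)*(-1)/4561008 = 3 - 1*771713/1140252 = 3 - 771713/1140252 = 2649043/1140252 ≈ 2.3232)
g = 481 (g = -3 + (27*6 - 1*(-322)) = -3 + (162 + 322) = -3 + 484 = 481)
I(D) = D²
K(B) = (9 + (-3 + B)*(14 + B))² (K(B) = ((B - 3)*(B + 14) + (-3)²)² = ((-3 + B)*(14 + B) + 9)² = (9 + (-3 + B)*(14 + B))²)
K(g) - V = (-33 + 481² + 11*481)² - 1*2649043/1140252 = (-33 + 231361 + 5291)² - 2649043/1140252 = 236619² - 2649043/1140252 = 55988551161 - 2649043/1140252 = 63841057435783529/1140252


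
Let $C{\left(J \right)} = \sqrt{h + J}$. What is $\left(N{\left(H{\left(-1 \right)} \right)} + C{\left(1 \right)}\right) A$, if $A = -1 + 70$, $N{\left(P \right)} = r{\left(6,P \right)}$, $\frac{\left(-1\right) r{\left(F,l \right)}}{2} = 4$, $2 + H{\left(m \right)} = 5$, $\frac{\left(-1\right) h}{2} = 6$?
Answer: $-552 + 69 i \sqrt{11} \approx -552.0 + 228.85 i$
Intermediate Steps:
$h = -12$ ($h = \left(-2\right) 6 = -12$)
$H{\left(m \right)} = 3$ ($H{\left(m \right)} = -2 + 5 = 3$)
$r{\left(F,l \right)} = -8$ ($r{\left(F,l \right)} = \left(-2\right) 4 = -8$)
$N{\left(P \right)} = -8$
$C{\left(J \right)} = \sqrt{-12 + J}$
$A = 69$
$\left(N{\left(H{\left(-1 \right)} \right)} + C{\left(1 \right)}\right) A = \left(-8 + \sqrt{-12 + 1}\right) 69 = \left(-8 + \sqrt{-11}\right) 69 = \left(-8 + i \sqrt{11}\right) 69 = -552 + 69 i \sqrt{11}$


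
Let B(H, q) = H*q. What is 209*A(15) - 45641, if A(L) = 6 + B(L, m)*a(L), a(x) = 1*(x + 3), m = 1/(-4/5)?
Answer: -229849/2 ≈ -1.1492e+5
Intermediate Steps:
m = -5/4 (m = 1/(-4*1/5) = 1/(-4/5) = -5/4 ≈ -1.2500)
a(x) = 3 + x (a(x) = 1*(3 + x) = 3 + x)
A(L) = 6 - 5*L*(3 + L)/4 (A(L) = 6 + (L*(-5/4))*(3 + L) = 6 + (-5*L/4)*(3 + L) = 6 - 5*L*(3 + L)/4)
209*A(15) - 45641 = 209*(6 - 5/4*15*(3 + 15)) - 45641 = 209*(6 - 5/4*15*18) - 45641 = 209*(6 - 675/2) - 45641 = 209*(-663/2) - 45641 = -138567/2 - 45641 = -229849/2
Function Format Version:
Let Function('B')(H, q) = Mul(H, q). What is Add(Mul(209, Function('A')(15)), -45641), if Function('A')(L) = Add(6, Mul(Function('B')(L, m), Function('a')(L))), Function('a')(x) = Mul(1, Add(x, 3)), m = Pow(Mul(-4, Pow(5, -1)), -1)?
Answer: Rational(-229849, 2) ≈ -1.1492e+5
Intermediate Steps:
m = Rational(-5, 4) (m = Pow(Mul(-4, Rational(1, 5)), -1) = Pow(Rational(-4, 5), -1) = Rational(-5, 4) ≈ -1.2500)
Function('a')(x) = Add(3, x) (Function('a')(x) = Mul(1, Add(3, x)) = Add(3, x))
Function('A')(L) = Add(6, Mul(Rational(-5, 4), L, Add(3, L))) (Function('A')(L) = Add(6, Mul(Mul(L, Rational(-5, 4)), Add(3, L))) = Add(6, Mul(Mul(Rational(-5, 4), L), Add(3, L))) = Add(6, Mul(Rational(-5, 4), L, Add(3, L))))
Add(Mul(209, Function('A')(15)), -45641) = Add(Mul(209, Add(6, Mul(Rational(-5, 4), 15, Add(3, 15)))), -45641) = Add(Mul(209, Add(6, Mul(Rational(-5, 4), 15, 18))), -45641) = Add(Mul(209, Add(6, Rational(-675, 2))), -45641) = Add(Mul(209, Rational(-663, 2)), -45641) = Add(Rational(-138567, 2), -45641) = Rational(-229849, 2)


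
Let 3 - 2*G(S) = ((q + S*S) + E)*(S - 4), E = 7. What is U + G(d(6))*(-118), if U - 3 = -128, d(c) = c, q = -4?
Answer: 4300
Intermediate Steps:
U = -125 (U = 3 - 128 = -125)
G(S) = 3/2 - (-4 + S)*(3 + S**2)/2 (G(S) = 3/2 - ((-4 + S*S) + 7)*(S - 4)/2 = 3/2 - ((-4 + S**2) + 7)*(-4 + S)/2 = 3/2 - (3 + S**2)*(-4 + S)/2 = 3/2 - (-4 + S)*(3 + S**2)/2)
U + G(d(6))*(-118) = -125 + (15/2 + 2*6**2 - 3/2*6 - 1/2*6**3)*(-118) = -125 + (15/2 + 2*36 - 9 - 1/2*216)*(-118) = -125 + (15/2 + 72 - 9 - 108)*(-118) = -125 - 75/2*(-118) = -125 + 4425 = 4300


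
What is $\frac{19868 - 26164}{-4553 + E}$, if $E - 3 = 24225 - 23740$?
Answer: $\frac{6296}{4065} \approx 1.5488$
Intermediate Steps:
$E = 488$ ($E = 3 + \left(24225 - 23740\right) = 3 + 485 = 488$)
$\frac{19868 - 26164}{-4553 + E} = \frac{19868 - 26164}{-4553 + 488} = - \frac{6296}{-4065} = \left(-6296\right) \left(- \frac{1}{4065}\right) = \frac{6296}{4065}$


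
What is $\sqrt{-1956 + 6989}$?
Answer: $\sqrt{5033} \approx 70.944$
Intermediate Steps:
$\sqrt{-1956 + 6989} = \sqrt{5033}$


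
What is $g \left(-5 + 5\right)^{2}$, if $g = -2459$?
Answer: $0$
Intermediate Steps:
$g \left(-5 + 5\right)^{2} = - 2459 \left(-5 + 5\right)^{2} = - 2459 \cdot 0^{2} = \left(-2459\right) 0 = 0$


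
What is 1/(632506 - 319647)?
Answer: 1/312859 ≈ 3.1963e-6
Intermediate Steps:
1/(632506 - 319647) = 1/312859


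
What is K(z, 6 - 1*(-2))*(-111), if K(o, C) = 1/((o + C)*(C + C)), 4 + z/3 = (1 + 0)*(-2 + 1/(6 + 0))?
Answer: 111/152 ≈ 0.73026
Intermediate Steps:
z = -35/2 (z = -12 + 3*((1 + 0)*(-2 + 1/(6 + 0))) = -12 + 3*(1*(-2 + 1/6)) = -12 + 3*(1*(-11/6)) = -12 + 3*(-11/6) = -12 - 11/2 = -35/2 ≈ -17.500)
K(o, C) = 1/(2*C*(C + o)) (K(o, C) = 1/((C + o)*(2*C)) = 1/(2*C*(C + o)))
K(z, 6 - 1*(-2))*(-111) = (1/(2*(6 - 1*(-2))*((6 - 1*(-2)) - 35/2)))*(-111) = (1/(2*(6 + 2)*((6 + 2) - 35/2)))*(-111) = ((1/2)/(8*(8 - 35/2)))*(-111) = ((1/2)*(1/8)/(-19/2))*(-111) = ((1/2)*(1/8)*(-2/19))*(-111) = -1/152*(-111) = 111/152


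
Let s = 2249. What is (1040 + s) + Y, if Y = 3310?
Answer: 6599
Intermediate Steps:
(1040 + s) + Y = (1040 + 2249) + 3310 = 3289 + 3310 = 6599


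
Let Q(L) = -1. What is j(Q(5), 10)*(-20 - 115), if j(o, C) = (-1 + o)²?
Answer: -540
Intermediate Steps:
j(Q(5), 10)*(-20 - 115) = (-1 - 1)²*(-20 - 115) = (-2)²*(-135) = 4*(-135) = -540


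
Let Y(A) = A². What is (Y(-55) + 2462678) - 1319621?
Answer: 1146082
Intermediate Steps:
(Y(-55) + 2462678) - 1319621 = ((-55)² + 2462678) - 1319621 = (3025 + 2462678) - 1319621 = 2465703 - 1319621 = 1146082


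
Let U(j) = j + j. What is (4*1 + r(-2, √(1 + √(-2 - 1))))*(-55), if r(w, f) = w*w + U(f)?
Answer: -440 - 110*√(1 + I*√3) ≈ -574.72 - 77.782*I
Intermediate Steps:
U(j) = 2*j
r(w, f) = w² + 2*f (r(w, f) = w*w + 2*f = w² + 2*f)
(4*1 + r(-2, √(1 + √(-2 - 1))))*(-55) = (4*1 + ((-2)² + 2*√(1 + √(-2 - 1))))*(-55) = (4 + (4 + 2*√(1 + √(-3))))*(-55) = (4 + (4 + 2*√(1 + I*√3)))*(-55) = (8 + 2*√(1 + I*√3))*(-55) = -440 - 110*√(1 + I*√3)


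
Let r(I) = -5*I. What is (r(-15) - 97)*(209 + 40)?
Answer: -5478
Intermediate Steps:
(r(-15) - 97)*(209 + 40) = (-5*(-15) - 97)*(209 + 40) = (75 - 97)*249 = -22*249 = -5478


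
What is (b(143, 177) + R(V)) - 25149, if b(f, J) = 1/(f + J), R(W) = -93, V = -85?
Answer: -8077439/320 ≈ -25242.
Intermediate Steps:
b(f, J) = 1/(J + f)
(b(143, 177) + R(V)) - 25149 = (1/(177 + 143) - 93) - 25149 = (1/320 - 93) - 25149 = -29759/320 - 25149 = -8077439/320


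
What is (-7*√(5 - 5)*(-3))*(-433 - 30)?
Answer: 0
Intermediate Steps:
(-7*√(5 - 5)*(-3))*(-433 - 30) = (-7*√0*(-3))*(-463) = (-7*0*(-3))*(-463) = (0*(-3))*(-463) = 0*(-463) = 0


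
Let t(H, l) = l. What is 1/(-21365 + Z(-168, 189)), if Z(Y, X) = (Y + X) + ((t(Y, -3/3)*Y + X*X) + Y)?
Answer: 1/14377 ≈ 6.9556e-5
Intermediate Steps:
Z(Y, X) = X + Y + X**2 (Z(Y, X) = (Y + X) + (((-3/3)*Y + X*X) + Y) = (X + Y) + (((-3*1/3)*Y + X**2) + Y) = (X + Y) + ((-Y + X**2) + Y) = (X + Y) + ((X**2 - Y) + Y) = (X + Y) + X**2 = X + Y + X**2)
1/(-21365 + Z(-168, 189)) = 1/(-21365 + (189 - 168 + 189**2)) = 1/(-21365 + (189 - 168 + 35721)) = 1/(-21365 + 35742) = 1/14377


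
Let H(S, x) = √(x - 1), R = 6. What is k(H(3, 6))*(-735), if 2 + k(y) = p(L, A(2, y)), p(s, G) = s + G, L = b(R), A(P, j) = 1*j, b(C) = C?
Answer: -2940 - 735*√5 ≈ -4583.5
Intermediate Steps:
A(P, j) = j
L = 6
p(s, G) = G + s
H(S, x) = √(-1 + x)
k(y) = 4 + y (k(y) = -2 + (y + 6) = -2 + (6 + y) = 4 + y)
k(H(3, 6))*(-735) = (4 + √(-1 + 6))*(-735) = (4 + √5)*(-735) = -2940 - 735*√5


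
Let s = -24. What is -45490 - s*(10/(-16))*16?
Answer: -45730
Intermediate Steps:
-45490 - s*(10/(-16))*16 = -45490 - (-240/(-16))*16 = -45490 - (-240*(-1)/16)*16 = -45490 - (-24*(-5/8))*16 = -45490 - 15*16 = -45490 - 1*240 = -45490 - 240 = -45730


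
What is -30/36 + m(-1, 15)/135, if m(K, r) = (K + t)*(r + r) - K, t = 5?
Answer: 17/270 ≈ 0.062963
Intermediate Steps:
m(K, r) = -K + 2*r*(5 + K) (m(K, r) = (K + 5)*(r + r) - K = (5 + K)*(2*r) - K = 2*r*(5 + K) - K = -K + 2*r*(5 + K))
-30/36 + m(-1, 15)/135 = -30/36 + (-1*(-1) + 10*15 + 2*(-1)*15)/135 = -30*1/36 + (1 + 150 - 30)*(1/135) = -5/6 + 121*(1/135) = -5/6 + 121/135 = 17/270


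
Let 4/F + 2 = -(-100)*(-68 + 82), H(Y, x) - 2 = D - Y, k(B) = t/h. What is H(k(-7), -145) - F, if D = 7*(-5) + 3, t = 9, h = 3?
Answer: -23069/699 ≈ -33.003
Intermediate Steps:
k(B) = 3 (k(B) = 9/3 = 9*(1/3) = 3)
D = -32 (D = -35 + 3 = -32)
H(Y, x) = -30 - Y (H(Y, x) = 2 + (-32 - Y) = -30 - Y)
F = 2/699 (F = 4/(-2 - (-100)*(-68 + 82)) = 4/(-2 - (-100)*14) = 4/(-2 - 1*(-1400)) = 4/(-2 + 1400) = 4/1398 = 4*(1/1398) = 2/699 ≈ 0.0028612)
H(k(-7), -145) - F = (-30 - 1*3) - 1*2/699 = (-30 - 3) - 2/699 = -33 - 2/699 = -23069/699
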